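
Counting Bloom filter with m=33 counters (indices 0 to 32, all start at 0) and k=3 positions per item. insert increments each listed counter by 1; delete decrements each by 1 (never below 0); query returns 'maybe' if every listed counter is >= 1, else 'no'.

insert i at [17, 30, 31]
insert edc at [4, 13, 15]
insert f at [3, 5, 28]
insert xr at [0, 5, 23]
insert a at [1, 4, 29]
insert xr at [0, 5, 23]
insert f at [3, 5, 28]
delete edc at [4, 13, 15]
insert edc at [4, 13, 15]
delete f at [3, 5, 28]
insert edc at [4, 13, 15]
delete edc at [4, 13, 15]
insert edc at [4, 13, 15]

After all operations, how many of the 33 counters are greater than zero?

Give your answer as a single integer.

Step 1: insert i at [17, 30, 31] -> counters=[0,0,0,0,0,0,0,0,0,0,0,0,0,0,0,0,0,1,0,0,0,0,0,0,0,0,0,0,0,0,1,1,0]
Step 2: insert edc at [4, 13, 15] -> counters=[0,0,0,0,1,0,0,0,0,0,0,0,0,1,0,1,0,1,0,0,0,0,0,0,0,0,0,0,0,0,1,1,0]
Step 3: insert f at [3, 5, 28] -> counters=[0,0,0,1,1,1,0,0,0,0,0,0,0,1,0,1,0,1,0,0,0,0,0,0,0,0,0,0,1,0,1,1,0]
Step 4: insert xr at [0, 5, 23] -> counters=[1,0,0,1,1,2,0,0,0,0,0,0,0,1,0,1,0,1,0,0,0,0,0,1,0,0,0,0,1,0,1,1,0]
Step 5: insert a at [1, 4, 29] -> counters=[1,1,0,1,2,2,0,0,0,0,0,0,0,1,0,1,0,1,0,0,0,0,0,1,0,0,0,0,1,1,1,1,0]
Step 6: insert xr at [0, 5, 23] -> counters=[2,1,0,1,2,3,0,0,0,0,0,0,0,1,0,1,0,1,0,0,0,0,0,2,0,0,0,0,1,1,1,1,0]
Step 7: insert f at [3, 5, 28] -> counters=[2,1,0,2,2,4,0,0,0,0,0,0,0,1,0,1,0,1,0,0,0,0,0,2,0,0,0,0,2,1,1,1,0]
Step 8: delete edc at [4, 13, 15] -> counters=[2,1,0,2,1,4,0,0,0,0,0,0,0,0,0,0,0,1,0,0,0,0,0,2,0,0,0,0,2,1,1,1,0]
Step 9: insert edc at [4, 13, 15] -> counters=[2,1,0,2,2,4,0,0,0,0,0,0,0,1,0,1,0,1,0,0,0,0,0,2,0,0,0,0,2,1,1,1,0]
Step 10: delete f at [3, 5, 28] -> counters=[2,1,0,1,2,3,0,0,0,0,0,0,0,1,0,1,0,1,0,0,0,0,0,2,0,0,0,0,1,1,1,1,0]
Step 11: insert edc at [4, 13, 15] -> counters=[2,1,0,1,3,3,0,0,0,0,0,0,0,2,0,2,0,1,0,0,0,0,0,2,0,0,0,0,1,1,1,1,0]
Step 12: delete edc at [4, 13, 15] -> counters=[2,1,0,1,2,3,0,0,0,0,0,0,0,1,0,1,0,1,0,0,0,0,0,2,0,0,0,0,1,1,1,1,0]
Step 13: insert edc at [4, 13, 15] -> counters=[2,1,0,1,3,3,0,0,0,0,0,0,0,2,0,2,0,1,0,0,0,0,0,2,0,0,0,0,1,1,1,1,0]
Final counters=[2,1,0,1,3,3,0,0,0,0,0,0,0,2,0,2,0,1,0,0,0,0,0,2,0,0,0,0,1,1,1,1,0] -> 13 nonzero

Answer: 13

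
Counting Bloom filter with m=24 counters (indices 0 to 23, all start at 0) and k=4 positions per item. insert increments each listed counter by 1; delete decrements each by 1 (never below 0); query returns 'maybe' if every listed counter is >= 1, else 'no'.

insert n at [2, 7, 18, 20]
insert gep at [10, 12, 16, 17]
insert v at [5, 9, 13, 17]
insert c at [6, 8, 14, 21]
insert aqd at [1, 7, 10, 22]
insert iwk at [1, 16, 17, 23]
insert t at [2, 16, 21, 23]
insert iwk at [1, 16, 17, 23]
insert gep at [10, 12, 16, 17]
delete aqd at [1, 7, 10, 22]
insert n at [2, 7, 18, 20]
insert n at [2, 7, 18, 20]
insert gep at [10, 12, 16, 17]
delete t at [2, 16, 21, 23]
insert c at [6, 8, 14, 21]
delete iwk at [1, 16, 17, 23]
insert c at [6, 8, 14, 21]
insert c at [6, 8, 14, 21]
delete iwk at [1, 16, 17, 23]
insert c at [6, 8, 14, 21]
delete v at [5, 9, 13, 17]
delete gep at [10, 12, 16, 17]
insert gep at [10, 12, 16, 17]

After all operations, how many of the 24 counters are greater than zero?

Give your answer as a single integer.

Step 1: insert n at [2, 7, 18, 20] -> counters=[0,0,1,0,0,0,0,1,0,0,0,0,0,0,0,0,0,0,1,0,1,0,0,0]
Step 2: insert gep at [10, 12, 16, 17] -> counters=[0,0,1,0,0,0,0,1,0,0,1,0,1,0,0,0,1,1,1,0,1,0,0,0]
Step 3: insert v at [5, 9, 13, 17] -> counters=[0,0,1,0,0,1,0,1,0,1,1,0,1,1,0,0,1,2,1,0,1,0,0,0]
Step 4: insert c at [6, 8, 14, 21] -> counters=[0,0,1,0,0,1,1,1,1,1,1,0,1,1,1,0,1,2,1,0,1,1,0,0]
Step 5: insert aqd at [1, 7, 10, 22] -> counters=[0,1,1,0,0,1,1,2,1,1,2,0,1,1,1,0,1,2,1,0,1,1,1,0]
Step 6: insert iwk at [1, 16, 17, 23] -> counters=[0,2,1,0,0,1,1,2,1,1,2,0,1,1,1,0,2,3,1,0,1,1,1,1]
Step 7: insert t at [2, 16, 21, 23] -> counters=[0,2,2,0,0,1,1,2,1,1,2,0,1,1,1,0,3,3,1,0,1,2,1,2]
Step 8: insert iwk at [1, 16, 17, 23] -> counters=[0,3,2,0,0,1,1,2,1,1,2,0,1,1,1,0,4,4,1,0,1,2,1,3]
Step 9: insert gep at [10, 12, 16, 17] -> counters=[0,3,2,0,0,1,1,2,1,1,3,0,2,1,1,0,5,5,1,0,1,2,1,3]
Step 10: delete aqd at [1, 7, 10, 22] -> counters=[0,2,2,0,0,1,1,1,1,1,2,0,2,1,1,0,5,5,1,0,1,2,0,3]
Step 11: insert n at [2, 7, 18, 20] -> counters=[0,2,3,0,0,1,1,2,1,1,2,0,2,1,1,0,5,5,2,0,2,2,0,3]
Step 12: insert n at [2, 7, 18, 20] -> counters=[0,2,4,0,0,1,1,3,1,1,2,0,2,1,1,0,5,5,3,0,3,2,0,3]
Step 13: insert gep at [10, 12, 16, 17] -> counters=[0,2,4,0,0,1,1,3,1,1,3,0,3,1,1,0,6,6,3,0,3,2,0,3]
Step 14: delete t at [2, 16, 21, 23] -> counters=[0,2,3,0,0,1,1,3,1,1,3,0,3,1,1,0,5,6,3,0,3,1,0,2]
Step 15: insert c at [6, 8, 14, 21] -> counters=[0,2,3,0,0,1,2,3,2,1,3,0,3,1,2,0,5,6,3,0,3,2,0,2]
Step 16: delete iwk at [1, 16, 17, 23] -> counters=[0,1,3,0,0,1,2,3,2,1,3,0,3,1,2,0,4,5,3,0,3,2,0,1]
Step 17: insert c at [6, 8, 14, 21] -> counters=[0,1,3,0,0,1,3,3,3,1,3,0,3,1,3,0,4,5,3,0,3,3,0,1]
Step 18: insert c at [6, 8, 14, 21] -> counters=[0,1,3,0,0,1,4,3,4,1,3,0,3,1,4,0,4,5,3,0,3,4,0,1]
Step 19: delete iwk at [1, 16, 17, 23] -> counters=[0,0,3,0,0,1,4,3,4,1,3,0,3,1,4,0,3,4,3,0,3,4,0,0]
Step 20: insert c at [6, 8, 14, 21] -> counters=[0,0,3,0,0,1,5,3,5,1,3,0,3,1,5,0,3,4,3,0,3,5,0,0]
Step 21: delete v at [5, 9, 13, 17] -> counters=[0,0,3,0,0,0,5,3,5,0,3,0,3,0,5,0,3,3,3,0,3,5,0,0]
Step 22: delete gep at [10, 12, 16, 17] -> counters=[0,0,3,0,0,0,5,3,5,0,2,0,2,0,5,0,2,2,3,0,3,5,0,0]
Step 23: insert gep at [10, 12, 16, 17] -> counters=[0,0,3,0,0,0,5,3,5,0,3,0,3,0,5,0,3,3,3,0,3,5,0,0]
Final counters=[0,0,3,0,0,0,5,3,5,0,3,0,3,0,5,0,3,3,3,0,3,5,0,0] -> 12 nonzero

Answer: 12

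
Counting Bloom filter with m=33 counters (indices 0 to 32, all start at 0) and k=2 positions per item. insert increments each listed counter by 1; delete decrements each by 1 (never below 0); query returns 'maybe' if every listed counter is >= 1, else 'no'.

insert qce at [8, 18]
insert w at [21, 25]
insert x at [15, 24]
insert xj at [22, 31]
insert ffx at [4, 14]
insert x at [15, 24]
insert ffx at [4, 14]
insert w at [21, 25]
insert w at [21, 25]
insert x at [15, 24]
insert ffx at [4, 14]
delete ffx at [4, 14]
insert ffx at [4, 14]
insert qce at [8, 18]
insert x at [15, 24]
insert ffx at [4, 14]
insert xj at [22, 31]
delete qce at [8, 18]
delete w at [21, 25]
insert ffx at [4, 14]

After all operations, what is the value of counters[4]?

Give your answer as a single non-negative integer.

Answer: 5

Derivation:
Step 1: insert qce at [8, 18] -> counters=[0,0,0,0,0,0,0,0,1,0,0,0,0,0,0,0,0,0,1,0,0,0,0,0,0,0,0,0,0,0,0,0,0]
Step 2: insert w at [21, 25] -> counters=[0,0,0,0,0,0,0,0,1,0,0,0,0,0,0,0,0,0,1,0,0,1,0,0,0,1,0,0,0,0,0,0,0]
Step 3: insert x at [15, 24] -> counters=[0,0,0,0,0,0,0,0,1,0,0,0,0,0,0,1,0,0,1,0,0,1,0,0,1,1,0,0,0,0,0,0,0]
Step 4: insert xj at [22, 31] -> counters=[0,0,0,0,0,0,0,0,1,0,0,0,0,0,0,1,0,0,1,0,0,1,1,0,1,1,0,0,0,0,0,1,0]
Step 5: insert ffx at [4, 14] -> counters=[0,0,0,0,1,0,0,0,1,0,0,0,0,0,1,1,0,0,1,0,0,1,1,0,1,1,0,0,0,0,0,1,0]
Step 6: insert x at [15, 24] -> counters=[0,0,0,0,1,0,0,0,1,0,0,0,0,0,1,2,0,0,1,0,0,1,1,0,2,1,0,0,0,0,0,1,0]
Step 7: insert ffx at [4, 14] -> counters=[0,0,0,0,2,0,0,0,1,0,0,0,0,0,2,2,0,0,1,0,0,1,1,0,2,1,0,0,0,0,0,1,0]
Step 8: insert w at [21, 25] -> counters=[0,0,0,0,2,0,0,0,1,0,0,0,0,0,2,2,0,0,1,0,0,2,1,0,2,2,0,0,0,0,0,1,0]
Step 9: insert w at [21, 25] -> counters=[0,0,0,0,2,0,0,0,1,0,0,0,0,0,2,2,0,0,1,0,0,3,1,0,2,3,0,0,0,0,0,1,0]
Step 10: insert x at [15, 24] -> counters=[0,0,0,0,2,0,0,0,1,0,0,0,0,0,2,3,0,0,1,0,0,3,1,0,3,3,0,0,0,0,0,1,0]
Step 11: insert ffx at [4, 14] -> counters=[0,0,0,0,3,0,0,0,1,0,0,0,0,0,3,3,0,0,1,0,0,3,1,0,3,3,0,0,0,0,0,1,0]
Step 12: delete ffx at [4, 14] -> counters=[0,0,0,0,2,0,0,0,1,0,0,0,0,0,2,3,0,0,1,0,0,3,1,0,3,3,0,0,0,0,0,1,0]
Step 13: insert ffx at [4, 14] -> counters=[0,0,0,0,3,0,0,0,1,0,0,0,0,0,3,3,0,0,1,0,0,3,1,0,3,3,0,0,0,0,0,1,0]
Step 14: insert qce at [8, 18] -> counters=[0,0,0,0,3,0,0,0,2,0,0,0,0,0,3,3,0,0,2,0,0,3,1,0,3,3,0,0,0,0,0,1,0]
Step 15: insert x at [15, 24] -> counters=[0,0,0,0,3,0,0,0,2,0,0,0,0,0,3,4,0,0,2,0,0,3,1,0,4,3,0,0,0,0,0,1,0]
Step 16: insert ffx at [4, 14] -> counters=[0,0,0,0,4,0,0,0,2,0,0,0,0,0,4,4,0,0,2,0,0,3,1,0,4,3,0,0,0,0,0,1,0]
Step 17: insert xj at [22, 31] -> counters=[0,0,0,0,4,0,0,0,2,0,0,0,0,0,4,4,0,0,2,0,0,3,2,0,4,3,0,0,0,0,0,2,0]
Step 18: delete qce at [8, 18] -> counters=[0,0,0,0,4,0,0,0,1,0,0,0,0,0,4,4,0,0,1,0,0,3,2,0,4,3,0,0,0,0,0,2,0]
Step 19: delete w at [21, 25] -> counters=[0,0,0,0,4,0,0,0,1,0,0,0,0,0,4,4,0,0,1,0,0,2,2,0,4,2,0,0,0,0,0,2,0]
Step 20: insert ffx at [4, 14] -> counters=[0,0,0,0,5,0,0,0,1,0,0,0,0,0,5,4,0,0,1,0,0,2,2,0,4,2,0,0,0,0,0,2,0]
Final counters=[0,0,0,0,5,0,0,0,1,0,0,0,0,0,5,4,0,0,1,0,0,2,2,0,4,2,0,0,0,0,0,2,0] -> counters[4]=5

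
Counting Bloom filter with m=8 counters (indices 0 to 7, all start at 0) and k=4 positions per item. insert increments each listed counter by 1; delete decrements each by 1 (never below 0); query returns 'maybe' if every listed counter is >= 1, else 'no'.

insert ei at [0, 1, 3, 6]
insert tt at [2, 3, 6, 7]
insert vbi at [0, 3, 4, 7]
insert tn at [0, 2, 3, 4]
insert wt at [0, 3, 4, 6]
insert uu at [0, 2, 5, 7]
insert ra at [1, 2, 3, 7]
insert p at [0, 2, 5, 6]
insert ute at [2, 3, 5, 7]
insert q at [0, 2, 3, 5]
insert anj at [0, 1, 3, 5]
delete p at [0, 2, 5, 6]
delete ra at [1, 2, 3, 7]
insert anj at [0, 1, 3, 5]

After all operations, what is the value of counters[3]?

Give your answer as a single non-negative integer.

Answer: 9

Derivation:
Step 1: insert ei at [0, 1, 3, 6] -> counters=[1,1,0,1,0,0,1,0]
Step 2: insert tt at [2, 3, 6, 7] -> counters=[1,1,1,2,0,0,2,1]
Step 3: insert vbi at [0, 3, 4, 7] -> counters=[2,1,1,3,1,0,2,2]
Step 4: insert tn at [0, 2, 3, 4] -> counters=[3,1,2,4,2,0,2,2]
Step 5: insert wt at [0, 3, 4, 6] -> counters=[4,1,2,5,3,0,3,2]
Step 6: insert uu at [0, 2, 5, 7] -> counters=[5,1,3,5,3,1,3,3]
Step 7: insert ra at [1, 2, 3, 7] -> counters=[5,2,4,6,3,1,3,4]
Step 8: insert p at [0, 2, 5, 6] -> counters=[6,2,5,6,3,2,4,4]
Step 9: insert ute at [2, 3, 5, 7] -> counters=[6,2,6,7,3,3,4,5]
Step 10: insert q at [0, 2, 3, 5] -> counters=[7,2,7,8,3,4,4,5]
Step 11: insert anj at [0, 1, 3, 5] -> counters=[8,3,7,9,3,5,4,5]
Step 12: delete p at [0, 2, 5, 6] -> counters=[7,3,6,9,3,4,3,5]
Step 13: delete ra at [1, 2, 3, 7] -> counters=[7,2,5,8,3,4,3,4]
Step 14: insert anj at [0, 1, 3, 5] -> counters=[8,3,5,9,3,5,3,4]
Final counters=[8,3,5,9,3,5,3,4] -> counters[3]=9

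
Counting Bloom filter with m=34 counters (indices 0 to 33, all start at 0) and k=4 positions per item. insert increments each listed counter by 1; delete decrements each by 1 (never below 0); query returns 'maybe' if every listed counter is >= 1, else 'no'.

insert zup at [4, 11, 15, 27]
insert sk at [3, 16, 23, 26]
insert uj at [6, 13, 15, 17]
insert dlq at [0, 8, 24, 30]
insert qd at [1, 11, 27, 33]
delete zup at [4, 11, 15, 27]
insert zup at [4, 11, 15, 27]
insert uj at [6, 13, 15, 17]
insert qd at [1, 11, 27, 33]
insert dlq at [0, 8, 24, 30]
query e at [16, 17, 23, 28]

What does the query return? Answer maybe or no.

Step 1: insert zup at [4, 11, 15, 27] -> counters=[0,0,0,0,1,0,0,0,0,0,0,1,0,0,0,1,0,0,0,0,0,0,0,0,0,0,0,1,0,0,0,0,0,0]
Step 2: insert sk at [3, 16, 23, 26] -> counters=[0,0,0,1,1,0,0,0,0,0,0,1,0,0,0,1,1,0,0,0,0,0,0,1,0,0,1,1,0,0,0,0,0,0]
Step 3: insert uj at [6, 13, 15, 17] -> counters=[0,0,0,1,1,0,1,0,0,0,0,1,0,1,0,2,1,1,0,0,0,0,0,1,0,0,1,1,0,0,0,0,0,0]
Step 4: insert dlq at [0, 8, 24, 30] -> counters=[1,0,0,1,1,0,1,0,1,0,0,1,0,1,0,2,1,1,0,0,0,0,0,1,1,0,1,1,0,0,1,0,0,0]
Step 5: insert qd at [1, 11, 27, 33] -> counters=[1,1,0,1,1,0,1,0,1,0,0,2,0,1,0,2,1,1,0,0,0,0,0,1,1,0,1,2,0,0,1,0,0,1]
Step 6: delete zup at [4, 11, 15, 27] -> counters=[1,1,0,1,0,0,1,0,1,0,0,1,0,1,0,1,1,1,0,0,0,0,0,1,1,0,1,1,0,0,1,0,0,1]
Step 7: insert zup at [4, 11, 15, 27] -> counters=[1,1,0,1,1,0,1,0,1,0,0,2,0,1,0,2,1,1,0,0,0,0,0,1,1,0,1,2,0,0,1,0,0,1]
Step 8: insert uj at [6, 13, 15, 17] -> counters=[1,1,0,1,1,0,2,0,1,0,0,2,0,2,0,3,1,2,0,0,0,0,0,1,1,0,1,2,0,0,1,0,0,1]
Step 9: insert qd at [1, 11, 27, 33] -> counters=[1,2,0,1,1,0,2,0,1,0,0,3,0,2,0,3,1,2,0,0,0,0,0,1,1,0,1,3,0,0,1,0,0,2]
Step 10: insert dlq at [0, 8, 24, 30] -> counters=[2,2,0,1,1,0,2,0,2,0,0,3,0,2,0,3,1,2,0,0,0,0,0,1,2,0,1,3,0,0,2,0,0,2]
Query e: check counters[16]=1 counters[17]=2 counters[23]=1 counters[28]=0 -> no

Answer: no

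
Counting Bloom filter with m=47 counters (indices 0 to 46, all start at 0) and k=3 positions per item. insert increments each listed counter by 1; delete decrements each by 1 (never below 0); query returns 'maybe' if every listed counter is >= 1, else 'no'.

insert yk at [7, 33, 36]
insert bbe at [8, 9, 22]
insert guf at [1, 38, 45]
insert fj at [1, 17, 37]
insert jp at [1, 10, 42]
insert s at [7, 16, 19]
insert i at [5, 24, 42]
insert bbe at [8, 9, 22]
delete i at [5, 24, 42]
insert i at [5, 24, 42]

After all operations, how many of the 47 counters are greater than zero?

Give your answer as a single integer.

Step 1: insert yk at [7, 33, 36] -> counters=[0,0,0,0,0,0,0,1,0,0,0,0,0,0,0,0,0,0,0,0,0,0,0,0,0,0,0,0,0,0,0,0,0,1,0,0,1,0,0,0,0,0,0,0,0,0,0]
Step 2: insert bbe at [8, 9, 22] -> counters=[0,0,0,0,0,0,0,1,1,1,0,0,0,0,0,0,0,0,0,0,0,0,1,0,0,0,0,0,0,0,0,0,0,1,0,0,1,0,0,0,0,0,0,0,0,0,0]
Step 3: insert guf at [1, 38, 45] -> counters=[0,1,0,0,0,0,0,1,1,1,0,0,0,0,0,0,0,0,0,0,0,0,1,0,0,0,0,0,0,0,0,0,0,1,0,0,1,0,1,0,0,0,0,0,0,1,0]
Step 4: insert fj at [1, 17, 37] -> counters=[0,2,0,0,0,0,0,1,1,1,0,0,0,0,0,0,0,1,0,0,0,0,1,0,0,0,0,0,0,0,0,0,0,1,0,0,1,1,1,0,0,0,0,0,0,1,0]
Step 5: insert jp at [1, 10, 42] -> counters=[0,3,0,0,0,0,0,1,1,1,1,0,0,0,0,0,0,1,0,0,0,0,1,0,0,0,0,0,0,0,0,0,0,1,0,0,1,1,1,0,0,0,1,0,0,1,0]
Step 6: insert s at [7, 16, 19] -> counters=[0,3,0,0,0,0,0,2,1,1,1,0,0,0,0,0,1,1,0,1,0,0,1,0,0,0,0,0,0,0,0,0,0,1,0,0,1,1,1,0,0,0,1,0,0,1,0]
Step 7: insert i at [5, 24, 42] -> counters=[0,3,0,0,0,1,0,2,1,1,1,0,0,0,0,0,1,1,0,1,0,0,1,0,1,0,0,0,0,0,0,0,0,1,0,0,1,1,1,0,0,0,2,0,0,1,0]
Step 8: insert bbe at [8, 9, 22] -> counters=[0,3,0,0,0,1,0,2,2,2,1,0,0,0,0,0,1,1,0,1,0,0,2,0,1,0,0,0,0,0,0,0,0,1,0,0,1,1,1,0,0,0,2,0,0,1,0]
Step 9: delete i at [5, 24, 42] -> counters=[0,3,0,0,0,0,0,2,2,2,1,0,0,0,0,0,1,1,0,1,0,0,2,0,0,0,0,0,0,0,0,0,0,1,0,0,1,1,1,0,0,0,1,0,0,1,0]
Step 10: insert i at [5, 24, 42] -> counters=[0,3,0,0,0,1,0,2,2,2,1,0,0,0,0,0,1,1,0,1,0,0,2,0,1,0,0,0,0,0,0,0,0,1,0,0,1,1,1,0,0,0,2,0,0,1,0]
Final counters=[0,3,0,0,0,1,0,2,2,2,1,0,0,0,0,0,1,1,0,1,0,0,2,0,1,0,0,0,0,0,0,0,0,1,0,0,1,1,1,0,0,0,2,0,0,1,0] -> 17 nonzero

Answer: 17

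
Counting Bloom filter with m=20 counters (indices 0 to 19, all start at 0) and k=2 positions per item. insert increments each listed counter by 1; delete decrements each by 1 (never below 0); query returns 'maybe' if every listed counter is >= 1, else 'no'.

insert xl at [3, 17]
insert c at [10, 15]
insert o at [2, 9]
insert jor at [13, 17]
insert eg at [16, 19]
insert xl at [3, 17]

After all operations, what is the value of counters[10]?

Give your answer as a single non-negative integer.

Answer: 1

Derivation:
Step 1: insert xl at [3, 17] -> counters=[0,0,0,1,0,0,0,0,0,0,0,0,0,0,0,0,0,1,0,0]
Step 2: insert c at [10, 15] -> counters=[0,0,0,1,0,0,0,0,0,0,1,0,0,0,0,1,0,1,0,0]
Step 3: insert o at [2, 9] -> counters=[0,0,1,1,0,0,0,0,0,1,1,0,0,0,0,1,0,1,0,0]
Step 4: insert jor at [13, 17] -> counters=[0,0,1,1,0,0,0,0,0,1,1,0,0,1,0,1,0,2,0,0]
Step 5: insert eg at [16, 19] -> counters=[0,0,1,1,0,0,0,0,0,1,1,0,0,1,0,1,1,2,0,1]
Step 6: insert xl at [3, 17] -> counters=[0,0,1,2,0,0,0,0,0,1,1,0,0,1,0,1,1,3,0,1]
Final counters=[0,0,1,2,0,0,0,0,0,1,1,0,0,1,0,1,1,3,0,1] -> counters[10]=1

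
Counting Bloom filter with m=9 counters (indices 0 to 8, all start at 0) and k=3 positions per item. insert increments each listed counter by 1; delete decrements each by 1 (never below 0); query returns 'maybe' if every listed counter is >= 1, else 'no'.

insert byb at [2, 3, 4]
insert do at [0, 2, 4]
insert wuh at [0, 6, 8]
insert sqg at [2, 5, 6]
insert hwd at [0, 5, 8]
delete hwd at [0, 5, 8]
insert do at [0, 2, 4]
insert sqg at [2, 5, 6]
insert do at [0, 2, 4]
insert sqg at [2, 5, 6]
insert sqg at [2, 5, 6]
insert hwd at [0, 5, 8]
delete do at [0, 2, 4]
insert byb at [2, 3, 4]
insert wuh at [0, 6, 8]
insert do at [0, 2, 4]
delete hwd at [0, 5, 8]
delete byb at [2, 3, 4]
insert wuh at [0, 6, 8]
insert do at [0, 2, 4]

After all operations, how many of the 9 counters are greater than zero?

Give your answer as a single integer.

Step 1: insert byb at [2, 3, 4] -> counters=[0,0,1,1,1,0,0,0,0]
Step 2: insert do at [0, 2, 4] -> counters=[1,0,2,1,2,0,0,0,0]
Step 3: insert wuh at [0, 6, 8] -> counters=[2,0,2,1,2,0,1,0,1]
Step 4: insert sqg at [2, 5, 6] -> counters=[2,0,3,1,2,1,2,0,1]
Step 5: insert hwd at [0, 5, 8] -> counters=[3,0,3,1,2,2,2,0,2]
Step 6: delete hwd at [0, 5, 8] -> counters=[2,0,3,1,2,1,2,0,1]
Step 7: insert do at [0, 2, 4] -> counters=[3,0,4,1,3,1,2,0,1]
Step 8: insert sqg at [2, 5, 6] -> counters=[3,0,5,1,3,2,3,0,1]
Step 9: insert do at [0, 2, 4] -> counters=[4,0,6,1,4,2,3,0,1]
Step 10: insert sqg at [2, 5, 6] -> counters=[4,0,7,1,4,3,4,0,1]
Step 11: insert sqg at [2, 5, 6] -> counters=[4,0,8,1,4,4,5,0,1]
Step 12: insert hwd at [0, 5, 8] -> counters=[5,0,8,1,4,5,5,0,2]
Step 13: delete do at [0, 2, 4] -> counters=[4,0,7,1,3,5,5,0,2]
Step 14: insert byb at [2, 3, 4] -> counters=[4,0,8,2,4,5,5,0,2]
Step 15: insert wuh at [0, 6, 8] -> counters=[5,0,8,2,4,5,6,0,3]
Step 16: insert do at [0, 2, 4] -> counters=[6,0,9,2,5,5,6,0,3]
Step 17: delete hwd at [0, 5, 8] -> counters=[5,0,9,2,5,4,6,0,2]
Step 18: delete byb at [2, 3, 4] -> counters=[5,0,8,1,4,4,6,0,2]
Step 19: insert wuh at [0, 6, 8] -> counters=[6,0,8,1,4,4,7,0,3]
Step 20: insert do at [0, 2, 4] -> counters=[7,0,9,1,5,4,7,0,3]
Final counters=[7,0,9,1,5,4,7,0,3] -> 7 nonzero

Answer: 7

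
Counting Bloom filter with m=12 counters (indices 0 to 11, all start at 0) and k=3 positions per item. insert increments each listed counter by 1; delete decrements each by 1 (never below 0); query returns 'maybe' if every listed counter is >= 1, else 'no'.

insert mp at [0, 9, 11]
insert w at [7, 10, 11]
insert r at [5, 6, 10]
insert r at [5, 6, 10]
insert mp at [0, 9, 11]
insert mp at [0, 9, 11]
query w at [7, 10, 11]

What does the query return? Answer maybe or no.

Answer: maybe

Derivation:
Step 1: insert mp at [0, 9, 11] -> counters=[1,0,0,0,0,0,0,0,0,1,0,1]
Step 2: insert w at [7, 10, 11] -> counters=[1,0,0,0,0,0,0,1,0,1,1,2]
Step 3: insert r at [5, 6, 10] -> counters=[1,0,0,0,0,1,1,1,0,1,2,2]
Step 4: insert r at [5, 6, 10] -> counters=[1,0,0,0,0,2,2,1,0,1,3,2]
Step 5: insert mp at [0, 9, 11] -> counters=[2,0,0,0,0,2,2,1,0,2,3,3]
Step 6: insert mp at [0, 9, 11] -> counters=[3,0,0,0,0,2,2,1,0,3,3,4]
Query w: check counters[7]=1 counters[10]=3 counters[11]=4 -> maybe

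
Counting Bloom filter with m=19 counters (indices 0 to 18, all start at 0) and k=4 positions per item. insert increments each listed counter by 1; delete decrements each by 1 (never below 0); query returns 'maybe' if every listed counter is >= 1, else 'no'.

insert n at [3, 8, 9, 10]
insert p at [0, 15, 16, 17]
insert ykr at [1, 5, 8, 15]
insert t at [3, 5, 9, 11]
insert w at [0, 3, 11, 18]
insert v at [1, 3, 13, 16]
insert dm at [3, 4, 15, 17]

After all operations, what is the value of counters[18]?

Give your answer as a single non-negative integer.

Answer: 1

Derivation:
Step 1: insert n at [3, 8, 9, 10] -> counters=[0,0,0,1,0,0,0,0,1,1,1,0,0,0,0,0,0,0,0]
Step 2: insert p at [0, 15, 16, 17] -> counters=[1,0,0,1,0,0,0,0,1,1,1,0,0,0,0,1,1,1,0]
Step 3: insert ykr at [1, 5, 8, 15] -> counters=[1,1,0,1,0,1,0,0,2,1,1,0,0,0,0,2,1,1,0]
Step 4: insert t at [3, 5, 9, 11] -> counters=[1,1,0,2,0,2,0,0,2,2,1,1,0,0,0,2,1,1,0]
Step 5: insert w at [0, 3, 11, 18] -> counters=[2,1,0,3,0,2,0,0,2,2,1,2,0,0,0,2,1,1,1]
Step 6: insert v at [1, 3, 13, 16] -> counters=[2,2,0,4,0,2,0,0,2,2,1,2,0,1,0,2,2,1,1]
Step 7: insert dm at [3, 4, 15, 17] -> counters=[2,2,0,5,1,2,0,0,2,2,1,2,0,1,0,3,2,2,1]
Final counters=[2,2,0,5,1,2,0,0,2,2,1,2,0,1,0,3,2,2,1] -> counters[18]=1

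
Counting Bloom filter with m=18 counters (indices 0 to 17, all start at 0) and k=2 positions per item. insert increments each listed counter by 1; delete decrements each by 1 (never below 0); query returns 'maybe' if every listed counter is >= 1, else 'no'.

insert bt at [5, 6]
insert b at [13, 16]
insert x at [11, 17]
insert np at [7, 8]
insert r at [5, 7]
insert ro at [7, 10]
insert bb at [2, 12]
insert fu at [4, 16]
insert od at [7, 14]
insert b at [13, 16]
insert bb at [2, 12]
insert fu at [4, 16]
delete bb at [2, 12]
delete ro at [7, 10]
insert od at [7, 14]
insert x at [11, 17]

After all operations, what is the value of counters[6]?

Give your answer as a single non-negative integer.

Answer: 1

Derivation:
Step 1: insert bt at [5, 6] -> counters=[0,0,0,0,0,1,1,0,0,0,0,0,0,0,0,0,0,0]
Step 2: insert b at [13, 16] -> counters=[0,0,0,0,0,1,1,0,0,0,0,0,0,1,0,0,1,0]
Step 3: insert x at [11, 17] -> counters=[0,0,0,0,0,1,1,0,0,0,0,1,0,1,0,0,1,1]
Step 4: insert np at [7, 8] -> counters=[0,0,0,0,0,1,1,1,1,0,0,1,0,1,0,0,1,1]
Step 5: insert r at [5, 7] -> counters=[0,0,0,0,0,2,1,2,1,0,0,1,0,1,0,0,1,1]
Step 6: insert ro at [7, 10] -> counters=[0,0,0,0,0,2,1,3,1,0,1,1,0,1,0,0,1,1]
Step 7: insert bb at [2, 12] -> counters=[0,0,1,0,0,2,1,3,1,0,1,1,1,1,0,0,1,1]
Step 8: insert fu at [4, 16] -> counters=[0,0,1,0,1,2,1,3,1,0,1,1,1,1,0,0,2,1]
Step 9: insert od at [7, 14] -> counters=[0,0,1,0,1,2,1,4,1,0,1,1,1,1,1,0,2,1]
Step 10: insert b at [13, 16] -> counters=[0,0,1,0,1,2,1,4,1,0,1,1,1,2,1,0,3,1]
Step 11: insert bb at [2, 12] -> counters=[0,0,2,0,1,2,1,4,1,0,1,1,2,2,1,0,3,1]
Step 12: insert fu at [4, 16] -> counters=[0,0,2,0,2,2,1,4,1,0,1,1,2,2,1,0,4,1]
Step 13: delete bb at [2, 12] -> counters=[0,0,1,0,2,2,1,4,1,0,1,1,1,2,1,0,4,1]
Step 14: delete ro at [7, 10] -> counters=[0,0,1,0,2,2,1,3,1,0,0,1,1,2,1,0,4,1]
Step 15: insert od at [7, 14] -> counters=[0,0,1,0,2,2,1,4,1,0,0,1,1,2,2,0,4,1]
Step 16: insert x at [11, 17] -> counters=[0,0,1,0,2,2,1,4,1,0,0,2,1,2,2,0,4,2]
Final counters=[0,0,1,0,2,2,1,4,1,0,0,2,1,2,2,0,4,2] -> counters[6]=1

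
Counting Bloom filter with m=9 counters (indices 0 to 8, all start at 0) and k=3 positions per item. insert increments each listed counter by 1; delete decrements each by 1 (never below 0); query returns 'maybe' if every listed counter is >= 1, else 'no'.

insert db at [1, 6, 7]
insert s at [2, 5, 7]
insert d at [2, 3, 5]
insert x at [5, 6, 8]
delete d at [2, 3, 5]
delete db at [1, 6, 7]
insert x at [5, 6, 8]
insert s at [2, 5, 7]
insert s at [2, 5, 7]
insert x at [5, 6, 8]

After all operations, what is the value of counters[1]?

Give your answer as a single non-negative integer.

Step 1: insert db at [1, 6, 7] -> counters=[0,1,0,0,0,0,1,1,0]
Step 2: insert s at [2, 5, 7] -> counters=[0,1,1,0,0,1,1,2,0]
Step 3: insert d at [2, 3, 5] -> counters=[0,1,2,1,0,2,1,2,0]
Step 4: insert x at [5, 6, 8] -> counters=[0,1,2,1,0,3,2,2,1]
Step 5: delete d at [2, 3, 5] -> counters=[0,1,1,0,0,2,2,2,1]
Step 6: delete db at [1, 6, 7] -> counters=[0,0,1,0,0,2,1,1,1]
Step 7: insert x at [5, 6, 8] -> counters=[0,0,1,0,0,3,2,1,2]
Step 8: insert s at [2, 5, 7] -> counters=[0,0,2,0,0,4,2,2,2]
Step 9: insert s at [2, 5, 7] -> counters=[0,0,3,0,0,5,2,3,2]
Step 10: insert x at [5, 6, 8] -> counters=[0,0,3,0,0,6,3,3,3]
Final counters=[0,0,3,0,0,6,3,3,3] -> counters[1]=0

Answer: 0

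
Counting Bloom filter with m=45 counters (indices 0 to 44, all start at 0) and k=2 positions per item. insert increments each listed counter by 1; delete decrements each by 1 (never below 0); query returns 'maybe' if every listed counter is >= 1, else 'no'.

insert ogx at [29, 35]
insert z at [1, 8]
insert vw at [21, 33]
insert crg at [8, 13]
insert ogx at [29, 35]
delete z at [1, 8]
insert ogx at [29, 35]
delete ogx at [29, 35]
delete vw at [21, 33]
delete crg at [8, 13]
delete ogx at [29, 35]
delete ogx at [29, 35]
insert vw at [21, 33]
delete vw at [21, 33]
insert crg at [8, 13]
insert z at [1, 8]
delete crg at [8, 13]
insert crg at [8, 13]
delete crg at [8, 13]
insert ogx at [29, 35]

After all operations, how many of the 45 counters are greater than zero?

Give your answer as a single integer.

Step 1: insert ogx at [29, 35] -> counters=[0,0,0,0,0,0,0,0,0,0,0,0,0,0,0,0,0,0,0,0,0,0,0,0,0,0,0,0,0,1,0,0,0,0,0,1,0,0,0,0,0,0,0,0,0]
Step 2: insert z at [1, 8] -> counters=[0,1,0,0,0,0,0,0,1,0,0,0,0,0,0,0,0,0,0,0,0,0,0,0,0,0,0,0,0,1,0,0,0,0,0,1,0,0,0,0,0,0,0,0,0]
Step 3: insert vw at [21, 33] -> counters=[0,1,0,0,0,0,0,0,1,0,0,0,0,0,0,0,0,0,0,0,0,1,0,0,0,0,0,0,0,1,0,0,0,1,0,1,0,0,0,0,0,0,0,0,0]
Step 4: insert crg at [8, 13] -> counters=[0,1,0,0,0,0,0,0,2,0,0,0,0,1,0,0,0,0,0,0,0,1,0,0,0,0,0,0,0,1,0,0,0,1,0,1,0,0,0,0,0,0,0,0,0]
Step 5: insert ogx at [29, 35] -> counters=[0,1,0,0,0,0,0,0,2,0,0,0,0,1,0,0,0,0,0,0,0,1,0,0,0,0,0,0,0,2,0,0,0,1,0,2,0,0,0,0,0,0,0,0,0]
Step 6: delete z at [1, 8] -> counters=[0,0,0,0,0,0,0,0,1,0,0,0,0,1,0,0,0,0,0,0,0,1,0,0,0,0,0,0,0,2,0,0,0,1,0,2,0,0,0,0,0,0,0,0,0]
Step 7: insert ogx at [29, 35] -> counters=[0,0,0,0,0,0,0,0,1,0,0,0,0,1,0,0,0,0,0,0,0,1,0,0,0,0,0,0,0,3,0,0,0,1,0,3,0,0,0,0,0,0,0,0,0]
Step 8: delete ogx at [29, 35] -> counters=[0,0,0,0,0,0,0,0,1,0,0,0,0,1,0,0,0,0,0,0,0,1,0,0,0,0,0,0,0,2,0,0,0,1,0,2,0,0,0,0,0,0,0,0,0]
Step 9: delete vw at [21, 33] -> counters=[0,0,0,0,0,0,0,0,1,0,0,0,0,1,0,0,0,0,0,0,0,0,0,0,0,0,0,0,0,2,0,0,0,0,0,2,0,0,0,0,0,0,0,0,0]
Step 10: delete crg at [8, 13] -> counters=[0,0,0,0,0,0,0,0,0,0,0,0,0,0,0,0,0,0,0,0,0,0,0,0,0,0,0,0,0,2,0,0,0,0,0,2,0,0,0,0,0,0,0,0,0]
Step 11: delete ogx at [29, 35] -> counters=[0,0,0,0,0,0,0,0,0,0,0,0,0,0,0,0,0,0,0,0,0,0,0,0,0,0,0,0,0,1,0,0,0,0,0,1,0,0,0,0,0,0,0,0,0]
Step 12: delete ogx at [29, 35] -> counters=[0,0,0,0,0,0,0,0,0,0,0,0,0,0,0,0,0,0,0,0,0,0,0,0,0,0,0,0,0,0,0,0,0,0,0,0,0,0,0,0,0,0,0,0,0]
Step 13: insert vw at [21, 33] -> counters=[0,0,0,0,0,0,0,0,0,0,0,0,0,0,0,0,0,0,0,0,0,1,0,0,0,0,0,0,0,0,0,0,0,1,0,0,0,0,0,0,0,0,0,0,0]
Step 14: delete vw at [21, 33] -> counters=[0,0,0,0,0,0,0,0,0,0,0,0,0,0,0,0,0,0,0,0,0,0,0,0,0,0,0,0,0,0,0,0,0,0,0,0,0,0,0,0,0,0,0,0,0]
Step 15: insert crg at [8, 13] -> counters=[0,0,0,0,0,0,0,0,1,0,0,0,0,1,0,0,0,0,0,0,0,0,0,0,0,0,0,0,0,0,0,0,0,0,0,0,0,0,0,0,0,0,0,0,0]
Step 16: insert z at [1, 8] -> counters=[0,1,0,0,0,0,0,0,2,0,0,0,0,1,0,0,0,0,0,0,0,0,0,0,0,0,0,0,0,0,0,0,0,0,0,0,0,0,0,0,0,0,0,0,0]
Step 17: delete crg at [8, 13] -> counters=[0,1,0,0,0,0,0,0,1,0,0,0,0,0,0,0,0,0,0,0,0,0,0,0,0,0,0,0,0,0,0,0,0,0,0,0,0,0,0,0,0,0,0,0,0]
Step 18: insert crg at [8, 13] -> counters=[0,1,0,0,0,0,0,0,2,0,0,0,0,1,0,0,0,0,0,0,0,0,0,0,0,0,0,0,0,0,0,0,0,0,0,0,0,0,0,0,0,0,0,0,0]
Step 19: delete crg at [8, 13] -> counters=[0,1,0,0,0,0,0,0,1,0,0,0,0,0,0,0,0,0,0,0,0,0,0,0,0,0,0,0,0,0,0,0,0,0,0,0,0,0,0,0,0,0,0,0,0]
Step 20: insert ogx at [29, 35] -> counters=[0,1,0,0,0,0,0,0,1,0,0,0,0,0,0,0,0,0,0,0,0,0,0,0,0,0,0,0,0,1,0,0,0,0,0,1,0,0,0,0,0,0,0,0,0]
Final counters=[0,1,0,0,0,0,0,0,1,0,0,0,0,0,0,0,0,0,0,0,0,0,0,0,0,0,0,0,0,1,0,0,0,0,0,1,0,0,0,0,0,0,0,0,0] -> 4 nonzero

Answer: 4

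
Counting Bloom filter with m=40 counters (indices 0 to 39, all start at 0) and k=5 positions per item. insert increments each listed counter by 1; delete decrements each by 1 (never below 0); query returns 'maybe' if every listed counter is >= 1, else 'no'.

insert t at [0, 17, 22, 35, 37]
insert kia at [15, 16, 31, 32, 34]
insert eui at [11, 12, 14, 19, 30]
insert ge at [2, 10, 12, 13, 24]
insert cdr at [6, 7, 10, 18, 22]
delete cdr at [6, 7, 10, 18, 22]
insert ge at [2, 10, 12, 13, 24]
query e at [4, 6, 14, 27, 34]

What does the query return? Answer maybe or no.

Step 1: insert t at [0, 17, 22, 35, 37] -> counters=[1,0,0,0,0,0,0,0,0,0,0,0,0,0,0,0,0,1,0,0,0,0,1,0,0,0,0,0,0,0,0,0,0,0,0,1,0,1,0,0]
Step 2: insert kia at [15, 16, 31, 32, 34] -> counters=[1,0,0,0,0,0,0,0,0,0,0,0,0,0,0,1,1,1,0,0,0,0,1,0,0,0,0,0,0,0,0,1,1,0,1,1,0,1,0,0]
Step 3: insert eui at [11, 12, 14, 19, 30] -> counters=[1,0,0,0,0,0,0,0,0,0,0,1,1,0,1,1,1,1,0,1,0,0,1,0,0,0,0,0,0,0,1,1,1,0,1,1,0,1,0,0]
Step 4: insert ge at [2, 10, 12, 13, 24] -> counters=[1,0,1,0,0,0,0,0,0,0,1,1,2,1,1,1,1,1,0,1,0,0,1,0,1,0,0,0,0,0,1,1,1,0,1,1,0,1,0,0]
Step 5: insert cdr at [6, 7, 10, 18, 22] -> counters=[1,0,1,0,0,0,1,1,0,0,2,1,2,1,1,1,1,1,1,1,0,0,2,0,1,0,0,0,0,0,1,1,1,0,1,1,0,1,0,0]
Step 6: delete cdr at [6, 7, 10, 18, 22] -> counters=[1,0,1,0,0,0,0,0,0,0,1,1,2,1,1,1,1,1,0,1,0,0,1,0,1,0,0,0,0,0,1,1,1,0,1,1,0,1,0,0]
Step 7: insert ge at [2, 10, 12, 13, 24] -> counters=[1,0,2,0,0,0,0,0,0,0,2,1,3,2,1,1,1,1,0,1,0,0,1,0,2,0,0,0,0,0,1,1,1,0,1,1,0,1,0,0]
Query e: check counters[4]=0 counters[6]=0 counters[14]=1 counters[27]=0 counters[34]=1 -> no

Answer: no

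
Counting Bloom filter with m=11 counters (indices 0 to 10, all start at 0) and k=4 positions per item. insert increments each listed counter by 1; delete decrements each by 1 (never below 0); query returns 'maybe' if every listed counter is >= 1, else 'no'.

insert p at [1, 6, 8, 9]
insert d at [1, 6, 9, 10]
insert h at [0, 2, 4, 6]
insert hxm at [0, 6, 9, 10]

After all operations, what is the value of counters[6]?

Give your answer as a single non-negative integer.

Answer: 4

Derivation:
Step 1: insert p at [1, 6, 8, 9] -> counters=[0,1,0,0,0,0,1,0,1,1,0]
Step 2: insert d at [1, 6, 9, 10] -> counters=[0,2,0,0,0,0,2,0,1,2,1]
Step 3: insert h at [0, 2, 4, 6] -> counters=[1,2,1,0,1,0,3,0,1,2,1]
Step 4: insert hxm at [0, 6, 9, 10] -> counters=[2,2,1,0,1,0,4,0,1,3,2]
Final counters=[2,2,1,0,1,0,4,0,1,3,2] -> counters[6]=4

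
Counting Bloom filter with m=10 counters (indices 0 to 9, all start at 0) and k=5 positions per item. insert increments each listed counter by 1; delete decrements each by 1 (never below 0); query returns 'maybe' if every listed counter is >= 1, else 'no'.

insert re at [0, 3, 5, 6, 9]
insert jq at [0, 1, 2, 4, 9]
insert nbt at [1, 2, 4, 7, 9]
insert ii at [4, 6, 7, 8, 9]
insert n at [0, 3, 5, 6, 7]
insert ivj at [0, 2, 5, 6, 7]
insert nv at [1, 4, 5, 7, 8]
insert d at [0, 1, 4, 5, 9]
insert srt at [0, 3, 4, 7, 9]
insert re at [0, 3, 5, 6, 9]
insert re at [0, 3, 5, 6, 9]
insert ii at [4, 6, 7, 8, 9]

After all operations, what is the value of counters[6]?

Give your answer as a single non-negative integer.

Step 1: insert re at [0, 3, 5, 6, 9] -> counters=[1,0,0,1,0,1,1,0,0,1]
Step 2: insert jq at [0, 1, 2, 4, 9] -> counters=[2,1,1,1,1,1,1,0,0,2]
Step 3: insert nbt at [1, 2, 4, 7, 9] -> counters=[2,2,2,1,2,1,1,1,0,3]
Step 4: insert ii at [4, 6, 7, 8, 9] -> counters=[2,2,2,1,3,1,2,2,1,4]
Step 5: insert n at [0, 3, 5, 6, 7] -> counters=[3,2,2,2,3,2,3,3,1,4]
Step 6: insert ivj at [0, 2, 5, 6, 7] -> counters=[4,2,3,2,3,3,4,4,1,4]
Step 7: insert nv at [1, 4, 5, 7, 8] -> counters=[4,3,3,2,4,4,4,5,2,4]
Step 8: insert d at [0, 1, 4, 5, 9] -> counters=[5,4,3,2,5,5,4,5,2,5]
Step 9: insert srt at [0, 3, 4, 7, 9] -> counters=[6,4,3,3,6,5,4,6,2,6]
Step 10: insert re at [0, 3, 5, 6, 9] -> counters=[7,4,3,4,6,6,5,6,2,7]
Step 11: insert re at [0, 3, 5, 6, 9] -> counters=[8,4,3,5,6,7,6,6,2,8]
Step 12: insert ii at [4, 6, 7, 8, 9] -> counters=[8,4,3,5,7,7,7,7,3,9]
Final counters=[8,4,3,5,7,7,7,7,3,9] -> counters[6]=7

Answer: 7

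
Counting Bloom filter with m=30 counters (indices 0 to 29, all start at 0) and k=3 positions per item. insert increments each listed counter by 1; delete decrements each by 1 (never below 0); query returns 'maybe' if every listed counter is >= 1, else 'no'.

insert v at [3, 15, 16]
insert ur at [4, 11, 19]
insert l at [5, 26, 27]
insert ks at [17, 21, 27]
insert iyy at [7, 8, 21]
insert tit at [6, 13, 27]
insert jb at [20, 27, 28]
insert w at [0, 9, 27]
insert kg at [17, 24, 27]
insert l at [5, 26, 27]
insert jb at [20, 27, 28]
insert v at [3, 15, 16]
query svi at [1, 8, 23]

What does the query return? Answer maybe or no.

Answer: no

Derivation:
Step 1: insert v at [3, 15, 16] -> counters=[0,0,0,1,0,0,0,0,0,0,0,0,0,0,0,1,1,0,0,0,0,0,0,0,0,0,0,0,0,0]
Step 2: insert ur at [4, 11, 19] -> counters=[0,0,0,1,1,0,0,0,0,0,0,1,0,0,0,1,1,0,0,1,0,0,0,0,0,0,0,0,0,0]
Step 3: insert l at [5, 26, 27] -> counters=[0,0,0,1,1,1,0,0,0,0,0,1,0,0,0,1,1,0,0,1,0,0,0,0,0,0,1,1,0,0]
Step 4: insert ks at [17, 21, 27] -> counters=[0,0,0,1,1,1,0,0,0,0,0,1,0,0,0,1,1,1,0,1,0,1,0,0,0,0,1,2,0,0]
Step 5: insert iyy at [7, 8, 21] -> counters=[0,0,0,1,1,1,0,1,1,0,0,1,0,0,0,1,1,1,0,1,0,2,0,0,0,0,1,2,0,0]
Step 6: insert tit at [6, 13, 27] -> counters=[0,0,0,1,1,1,1,1,1,0,0,1,0,1,0,1,1,1,0,1,0,2,0,0,0,0,1,3,0,0]
Step 7: insert jb at [20, 27, 28] -> counters=[0,0,0,1,1,1,1,1,1,0,0,1,0,1,0,1,1,1,0,1,1,2,0,0,0,0,1,4,1,0]
Step 8: insert w at [0, 9, 27] -> counters=[1,0,0,1,1,1,1,1,1,1,0,1,0,1,0,1,1,1,0,1,1,2,0,0,0,0,1,5,1,0]
Step 9: insert kg at [17, 24, 27] -> counters=[1,0,0,1,1,1,1,1,1,1,0,1,0,1,0,1,1,2,0,1,1,2,0,0,1,0,1,6,1,0]
Step 10: insert l at [5, 26, 27] -> counters=[1,0,0,1,1,2,1,1,1,1,0,1,0,1,0,1,1,2,0,1,1,2,0,0,1,0,2,7,1,0]
Step 11: insert jb at [20, 27, 28] -> counters=[1,0,0,1,1,2,1,1,1,1,0,1,0,1,0,1,1,2,0,1,2,2,0,0,1,0,2,8,2,0]
Step 12: insert v at [3, 15, 16] -> counters=[1,0,0,2,1,2,1,1,1,1,0,1,0,1,0,2,2,2,0,1,2,2,0,0,1,0,2,8,2,0]
Query svi: check counters[1]=0 counters[8]=1 counters[23]=0 -> no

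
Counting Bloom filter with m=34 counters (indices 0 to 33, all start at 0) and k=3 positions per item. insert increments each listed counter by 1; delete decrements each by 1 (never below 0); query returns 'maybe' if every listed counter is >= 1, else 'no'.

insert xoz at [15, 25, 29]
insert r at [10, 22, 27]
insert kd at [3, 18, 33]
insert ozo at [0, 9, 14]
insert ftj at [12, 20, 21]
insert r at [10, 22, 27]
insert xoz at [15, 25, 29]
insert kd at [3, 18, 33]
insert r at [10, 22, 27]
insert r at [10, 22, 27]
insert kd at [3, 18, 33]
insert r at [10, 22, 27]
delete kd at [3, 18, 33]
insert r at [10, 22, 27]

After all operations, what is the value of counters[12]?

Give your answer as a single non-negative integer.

Answer: 1

Derivation:
Step 1: insert xoz at [15, 25, 29] -> counters=[0,0,0,0,0,0,0,0,0,0,0,0,0,0,0,1,0,0,0,0,0,0,0,0,0,1,0,0,0,1,0,0,0,0]
Step 2: insert r at [10, 22, 27] -> counters=[0,0,0,0,0,0,0,0,0,0,1,0,0,0,0,1,0,0,0,0,0,0,1,0,0,1,0,1,0,1,0,0,0,0]
Step 3: insert kd at [3, 18, 33] -> counters=[0,0,0,1,0,0,0,0,0,0,1,0,0,0,0,1,0,0,1,0,0,0,1,0,0,1,0,1,0,1,0,0,0,1]
Step 4: insert ozo at [0, 9, 14] -> counters=[1,0,0,1,0,0,0,0,0,1,1,0,0,0,1,1,0,0,1,0,0,0,1,0,0,1,0,1,0,1,0,0,0,1]
Step 5: insert ftj at [12, 20, 21] -> counters=[1,0,0,1,0,0,0,0,0,1,1,0,1,0,1,1,0,0,1,0,1,1,1,0,0,1,0,1,0,1,0,0,0,1]
Step 6: insert r at [10, 22, 27] -> counters=[1,0,0,1,0,0,0,0,0,1,2,0,1,0,1,1,0,0,1,0,1,1,2,0,0,1,0,2,0,1,0,0,0,1]
Step 7: insert xoz at [15, 25, 29] -> counters=[1,0,0,1,0,0,0,0,0,1,2,0,1,0,1,2,0,0,1,0,1,1,2,0,0,2,0,2,0,2,0,0,0,1]
Step 8: insert kd at [3, 18, 33] -> counters=[1,0,0,2,0,0,0,0,0,1,2,0,1,0,1,2,0,0,2,0,1,1,2,0,0,2,0,2,0,2,0,0,0,2]
Step 9: insert r at [10, 22, 27] -> counters=[1,0,0,2,0,0,0,0,0,1,3,0,1,0,1,2,0,0,2,0,1,1,3,0,0,2,0,3,0,2,0,0,0,2]
Step 10: insert r at [10, 22, 27] -> counters=[1,0,0,2,0,0,0,0,0,1,4,0,1,0,1,2,0,0,2,0,1,1,4,0,0,2,0,4,0,2,0,0,0,2]
Step 11: insert kd at [3, 18, 33] -> counters=[1,0,0,3,0,0,0,0,0,1,4,0,1,0,1,2,0,0,3,0,1,1,4,0,0,2,0,4,0,2,0,0,0,3]
Step 12: insert r at [10, 22, 27] -> counters=[1,0,0,3,0,0,0,0,0,1,5,0,1,0,1,2,0,0,3,0,1,1,5,0,0,2,0,5,0,2,0,0,0,3]
Step 13: delete kd at [3, 18, 33] -> counters=[1,0,0,2,0,0,0,0,0,1,5,0,1,0,1,2,0,0,2,0,1,1,5,0,0,2,0,5,0,2,0,0,0,2]
Step 14: insert r at [10, 22, 27] -> counters=[1,0,0,2,0,0,0,0,0,1,6,0,1,0,1,2,0,0,2,0,1,1,6,0,0,2,0,6,0,2,0,0,0,2]
Final counters=[1,0,0,2,0,0,0,0,0,1,6,0,1,0,1,2,0,0,2,0,1,1,6,0,0,2,0,6,0,2,0,0,0,2] -> counters[12]=1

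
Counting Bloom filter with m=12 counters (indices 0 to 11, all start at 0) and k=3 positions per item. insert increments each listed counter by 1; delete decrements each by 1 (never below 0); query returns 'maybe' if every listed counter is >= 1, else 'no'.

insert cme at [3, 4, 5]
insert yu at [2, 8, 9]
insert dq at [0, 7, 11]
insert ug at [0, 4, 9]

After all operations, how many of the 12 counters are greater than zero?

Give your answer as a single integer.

Answer: 9

Derivation:
Step 1: insert cme at [3, 4, 5] -> counters=[0,0,0,1,1,1,0,0,0,0,0,0]
Step 2: insert yu at [2, 8, 9] -> counters=[0,0,1,1,1,1,0,0,1,1,0,0]
Step 3: insert dq at [0, 7, 11] -> counters=[1,0,1,1,1,1,0,1,1,1,0,1]
Step 4: insert ug at [0, 4, 9] -> counters=[2,0,1,1,2,1,0,1,1,2,0,1]
Final counters=[2,0,1,1,2,1,0,1,1,2,0,1] -> 9 nonzero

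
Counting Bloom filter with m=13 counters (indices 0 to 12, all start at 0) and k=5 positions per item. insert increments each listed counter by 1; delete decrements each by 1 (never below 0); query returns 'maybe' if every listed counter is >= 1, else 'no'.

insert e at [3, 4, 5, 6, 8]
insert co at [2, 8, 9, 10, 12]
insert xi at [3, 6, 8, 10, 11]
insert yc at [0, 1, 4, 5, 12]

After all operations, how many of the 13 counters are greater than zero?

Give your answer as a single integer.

Answer: 12

Derivation:
Step 1: insert e at [3, 4, 5, 6, 8] -> counters=[0,0,0,1,1,1,1,0,1,0,0,0,0]
Step 2: insert co at [2, 8, 9, 10, 12] -> counters=[0,0,1,1,1,1,1,0,2,1,1,0,1]
Step 3: insert xi at [3, 6, 8, 10, 11] -> counters=[0,0,1,2,1,1,2,0,3,1,2,1,1]
Step 4: insert yc at [0, 1, 4, 5, 12] -> counters=[1,1,1,2,2,2,2,0,3,1,2,1,2]
Final counters=[1,1,1,2,2,2,2,0,3,1,2,1,2] -> 12 nonzero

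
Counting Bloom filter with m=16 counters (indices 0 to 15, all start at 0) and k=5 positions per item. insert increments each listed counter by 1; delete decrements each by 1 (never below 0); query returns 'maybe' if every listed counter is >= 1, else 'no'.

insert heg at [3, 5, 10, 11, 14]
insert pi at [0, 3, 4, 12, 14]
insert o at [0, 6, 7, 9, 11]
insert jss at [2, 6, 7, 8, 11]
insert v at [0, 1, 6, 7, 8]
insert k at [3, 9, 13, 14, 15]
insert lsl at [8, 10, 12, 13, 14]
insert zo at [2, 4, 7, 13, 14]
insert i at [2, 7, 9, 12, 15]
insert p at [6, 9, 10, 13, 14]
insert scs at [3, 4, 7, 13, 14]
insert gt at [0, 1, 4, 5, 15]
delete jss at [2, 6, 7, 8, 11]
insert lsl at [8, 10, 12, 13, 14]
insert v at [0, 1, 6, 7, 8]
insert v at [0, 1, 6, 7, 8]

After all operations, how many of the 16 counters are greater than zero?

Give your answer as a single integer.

Answer: 16

Derivation:
Step 1: insert heg at [3, 5, 10, 11, 14] -> counters=[0,0,0,1,0,1,0,0,0,0,1,1,0,0,1,0]
Step 2: insert pi at [0, 3, 4, 12, 14] -> counters=[1,0,0,2,1,1,0,0,0,0,1,1,1,0,2,0]
Step 3: insert o at [0, 6, 7, 9, 11] -> counters=[2,0,0,2,1,1,1,1,0,1,1,2,1,0,2,0]
Step 4: insert jss at [2, 6, 7, 8, 11] -> counters=[2,0,1,2,1,1,2,2,1,1,1,3,1,0,2,0]
Step 5: insert v at [0, 1, 6, 7, 8] -> counters=[3,1,1,2,1,1,3,3,2,1,1,3,1,0,2,0]
Step 6: insert k at [3, 9, 13, 14, 15] -> counters=[3,1,1,3,1,1,3,3,2,2,1,3,1,1,3,1]
Step 7: insert lsl at [8, 10, 12, 13, 14] -> counters=[3,1,1,3,1,1,3,3,3,2,2,3,2,2,4,1]
Step 8: insert zo at [2, 4, 7, 13, 14] -> counters=[3,1,2,3,2,1,3,4,3,2,2,3,2,3,5,1]
Step 9: insert i at [2, 7, 9, 12, 15] -> counters=[3,1,3,3,2,1,3,5,3,3,2,3,3,3,5,2]
Step 10: insert p at [6, 9, 10, 13, 14] -> counters=[3,1,3,3,2,1,4,5,3,4,3,3,3,4,6,2]
Step 11: insert scs at [3, 4, 7, 13, 14] -> counters=[3,1,3,4,3,1,4,6,3,4,3,3,3,5,7,2]
Step 12: insert gt at [0, 1, 4, 5, 15] -> counters=[4,2,3,4,4,2,4,6,3,4,3,3,3,5,7,3]
Step 13: delete jss at [2, 6, 7, 8, 11] -> counters=[4,2,2,4,4,2,3,5,2,4,3,2,3,5,7,3]
Step 14: insert lsl at [8, 10, 12, 13, 14] -> counters=[4,2,2,4,4,2,3,5,3,4,4,2,4,6,8,3]
Step 15: insert v at [0, 1, 6, 7, 8] -> counters=[5,3,2,4,4,2,4,6,4,4,4,2,4,6,8,3]
Step 16: insert v at [0, 1, 6, 7, 8] -> counters=[6,4,2,4,4,2,5,7,5,4,4,2,4,6,8,3]
Final counters=[6,4,2,4,4,2,5,7,5,4,4,2,4,6,8,3] -> 16 nonzero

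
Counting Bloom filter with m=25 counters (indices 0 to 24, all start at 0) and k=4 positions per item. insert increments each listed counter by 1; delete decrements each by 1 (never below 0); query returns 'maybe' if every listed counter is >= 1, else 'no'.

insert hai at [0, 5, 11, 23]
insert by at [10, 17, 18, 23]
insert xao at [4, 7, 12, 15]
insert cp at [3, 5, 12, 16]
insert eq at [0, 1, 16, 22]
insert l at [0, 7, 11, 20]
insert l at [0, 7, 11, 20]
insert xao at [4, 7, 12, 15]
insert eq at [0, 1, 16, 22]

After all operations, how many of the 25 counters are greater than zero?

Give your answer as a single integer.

Step 1: insert hai at [0, 5, 11, 23] -> counters=[1,0,0,0,0,1,0,0,0,0,0,1,0,0,0,0,0,0,0,0,0,0,0,1,0]
Step 2: insert by at [10, 17, 18, 23] -> counters=[1,0,0,0,0,1,0,0,0,0,1,1,0,0,0,0,0,1,1,0,0,0,0,2,0]
Step 3: insert xao at [4, 7, 12, 15] -> counters=[1,0,0,0,1,1,0,1,0,0,1,1,1,0,0,1,0,1,1,0,0,0,0,2,0]
Step 4: insert cp at [3, 5, 12, 16] -> counters=[1,0,0,1,1,2,0,1,0,0,1,1,2,0,0,1,1,1,1,0,0,0,0,2,0]
Step 5: insert eq at [0, 1, 16, 22] -> counters=[2,1,0,1,1,2,0,1,0,0,1,1,2,0,0,1,2,1,1,0,0,0,1,2,0]
Step 6: insert l at [0, 7, 11, 20] -> counters=[3,1,0,1,1,2,0,2,0,0,1,2,2,0,0,1,2,1,1,0,1,0,1,2,0]
Step 7: insert l at [0, 7, 11, 20] -> counters=[4,1,0,1,1,2,0,3,0,0,1,3,2,0,0,1,2,1,1,0,2,0,1,2,0]
Step 8: insert xao at [4, 7, 12, 15] -> counters=[4,1,0,1,2,2,0,4,0,0,1,3,3,0,0,2,2,1,1,0,2,0,1,2,0]
Step 9: insert eq at [0, 1, 16, 22] -> counters=[5,2,0,1,2,2,0,4,0,0,1,3,3,0,0,2,3,1,1,0,2,0,2,2,0]
Final counters=[5,2,0,1,2,2,0,4,0,0,1,3,3,0,0,2,3,1,1,0,2,0,2,2,0] -> 16 nonzero

Answer: 16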